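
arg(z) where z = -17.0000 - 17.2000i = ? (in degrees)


Re = -17, Im = -17.2
arg = atan2(-17.2, -17) = -134.6649 degrees

arg(z) = -134.6649 degrees


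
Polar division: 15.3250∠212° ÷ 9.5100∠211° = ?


r = 15.3250 / 9.5100 = 1.6115
theta = 212° - 211° = 1° = 1° (mod 360)

1.6115 cis(1°)


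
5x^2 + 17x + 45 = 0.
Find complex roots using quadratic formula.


disc = 17^2 - 4*5*45 = 289 - 900 = -611
sqrt(|disc|) = sqrt(611) = 24.7184
Real part = -17/(2*5) = -1.7000
Imag part = 24.7184/(2*5) = 2.4718

-1.7000 ± 2.4718i


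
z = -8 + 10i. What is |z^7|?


|z| = sqrt(64+100) = sqrt(164) = 12.8062
|z^7| = |z|^7 = (sqrt(164))^7 = 164^3 * sqrt(164) = 4410944*sqrt(164)

|z^7| = 4410944*sqrt(164) ≈ 56487644.8727


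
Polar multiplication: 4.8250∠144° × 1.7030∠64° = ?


r = 4.8250 * 1.7030 = 8.2170
theta = 144° + 64° = 208° = 208° (mod 360)

8.2170 cis(208°)


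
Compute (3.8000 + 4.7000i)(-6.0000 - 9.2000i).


Real = 3.8*(-6) - 4.7*(-9.2) = -22.8 - (-43.24) = 20.44
Imag = 3.8*(-9.2) - (6)*4.7 = -34.96 - (28.2) = -63.16

20.4400 - 63.1600i


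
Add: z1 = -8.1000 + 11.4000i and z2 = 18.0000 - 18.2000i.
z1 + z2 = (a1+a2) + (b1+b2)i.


Real: -8.1 + 18 = 9.9
Imag: 11.4 - 18.2 = -6.8

9.9000 - 6.8000i


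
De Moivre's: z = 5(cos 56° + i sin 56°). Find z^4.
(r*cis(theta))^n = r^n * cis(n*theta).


r^4 = 5^4 = 625
n*theta = 4*56° = 224° = 224° (mod 360)
a = 625*cos(224°) = -449.5874
b = 625*sin(224°) = -434.1615

625 cis(224°) = -449.5874 - 434.1615i


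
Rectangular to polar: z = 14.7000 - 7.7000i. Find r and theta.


r = sqrt(216.09+59.29) = sqrt(275.38) = 16.5946
theta = atan2(-7.7, 14.7) = -27.6460 degrees

r = 16.5946, theta = -27.6460 degrees


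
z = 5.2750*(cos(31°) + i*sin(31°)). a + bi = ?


a = 5.2750*cos(31°) = 5.2750*0.85717 = 4.5216
b = 5.2750*sin(31°) = 5.2750*0.51504 = 2.7168

4.5216 + 2.7168i


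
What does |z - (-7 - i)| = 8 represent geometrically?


|z - z0| = r is a circle with center z0 and radius r.
Center = (-7, -1), radius = 8

Circle with center (-7, -1) and radius 8


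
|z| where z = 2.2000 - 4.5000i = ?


|z| = sqrt(2.2^2 + (-4.5)^2) = sqrt(4.84 + 20.25) = sqrt(25.09) = 5.0090

|z| = 5.0090


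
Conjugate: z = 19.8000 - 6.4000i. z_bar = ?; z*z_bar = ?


z_bar = 19.8000 + 6.4000i
z*z_bar = 19.8^2 + (-6.4)^2 = 392.04 + 40.96 = 433

z_bar = 19.8000 + 6.4000i, z*z_bar = 433


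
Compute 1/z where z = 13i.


|z|^2 = 0+169 = 169
1/z = (0 - 13i)/169

1/z = 0 - 0.0769i


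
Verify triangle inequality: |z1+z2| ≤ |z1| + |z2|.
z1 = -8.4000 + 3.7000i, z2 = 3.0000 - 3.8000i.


|z1| = sqrt((-8.4)^2 + 3.7^2) = sqrt(84.25) = 9.1788
|z2| = sqrt(3^2 + (-3.8)^2) = sqrt(23.44) = 4.8415
z1+z2 = -5.4000 - 0.1000i
|z1+z2| = sqrt(29.17) = 5.4009
|z1|+|z2| = 9.1788 + 4.8415 = 14.0203

|z1+z2| = 5.4009 ≤ |z1|+|z2| = 14.0203 (verified)


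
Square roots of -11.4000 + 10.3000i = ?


|z| = sqrt(129.96+106.09) = 15.3639
sqrt((|z|+a)/2) = sqrt((15.3639+(-11.4))/2) = sqrt(1.9820) = 1.4078
sqrt((|z|-a)/2) = sqrt((15.3639-(-11.4))/2) = sqrt(13.3820) = 3.6581

±(1.4078 + 3.6581i) i.e. 1.4078 + 3.6581i and -1.4078 - 3.6581i


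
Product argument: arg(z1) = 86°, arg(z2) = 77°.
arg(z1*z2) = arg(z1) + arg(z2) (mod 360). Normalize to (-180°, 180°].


arg(z1*z2) = 86° + 77° = 163°
Normalized to (-180°, 180°]: 163°

163°


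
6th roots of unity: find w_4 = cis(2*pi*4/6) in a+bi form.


Angle = 360*4/6 = 240°
a = cos(240°) = -0.5000
b = sin(240°) = -0.8660

-0.5000 - 0.8660i


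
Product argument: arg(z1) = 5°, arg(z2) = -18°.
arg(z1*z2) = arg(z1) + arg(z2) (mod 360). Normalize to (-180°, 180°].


arg(z1*z2) = 5° - 18° = -13°
Normalized to (-180°, 180°]: -13°

-13°


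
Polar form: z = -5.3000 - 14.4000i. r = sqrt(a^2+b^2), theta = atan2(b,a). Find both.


r = sqrt(28.09+207.36) = sqrt(235.45) = 15.3444
theta = atan2(-14.4, -5.3) = -110.2064 degrees

r = 15.3444, theta = -110.2064 degrees


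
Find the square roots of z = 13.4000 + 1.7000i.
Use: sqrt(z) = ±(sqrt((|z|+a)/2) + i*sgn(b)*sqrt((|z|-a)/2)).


|z| = sqrt(179.56+2.89) = 13.5074
sqrt((|z|+a)/2) = sqrt((13.5074+13.4)/2) = sqrt(13.4537) = 3.6679
sqrt((|z|-a)/2) = sqrt((13.5074-13.4)/2) = sqrt(0.0537) = 0.2317

±(3.6679 + 0.2317i) i.e. 3.6679 + 0.2317i and -3.6679 - 0.2317i


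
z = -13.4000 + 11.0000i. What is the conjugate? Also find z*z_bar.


z_bar = -13.4000 - 11.0000i
z*z_bar = (-13.4)^2 + 11^2 = 179.56 + 121 = 300.56

z_bar = -13.4000 - 11.0000i, z*z_bar = 300.56


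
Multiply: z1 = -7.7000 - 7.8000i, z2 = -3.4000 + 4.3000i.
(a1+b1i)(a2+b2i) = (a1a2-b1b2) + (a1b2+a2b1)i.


Real = -7.7*(-3.4) - (-7.8)*4.3 = 26.18 - (-33.54) = 59.72
Imag = -7.7*4.3 - (3.4)*(-7.8) = -33.11 + 26.52 = -6.59

59.7200 - 6.5900i


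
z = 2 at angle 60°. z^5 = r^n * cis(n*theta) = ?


r^5 = 2^5 = 32
n*theta = 5*60° = 300° = 300° (mod 360)
a = 32*cos(300°) = 16.0000
b = 32*sin(300°) = -27.7128

32 cis(300°) = 16.0000 - 27.7128i


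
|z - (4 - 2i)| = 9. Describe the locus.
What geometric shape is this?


|z - z0| = r is a circle with center z0 and radius r.
Center = (4, -2), radius = 9

Circle with center (4, -2) and radius 9


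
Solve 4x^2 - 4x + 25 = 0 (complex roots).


disc = (-4)^2 - 4*4*25 = 16 - 400 = -384
sqrt(|disc|) = sqrt(384) = 19.5959
Real part = 4/(2*4) = 0.5000
Imag part = 19.5959/(2*4) = 2.4495

0.5000 ± 2.4495i


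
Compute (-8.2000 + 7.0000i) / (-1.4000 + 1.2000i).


Conjugate of z2 = -1.4000 - 1.2000i
Numerator: (-8.2000 + 7.0000i)(-1.4000 - 1.2000i) = 19.8800 + 0.0400i
Denominator: (-1.4)^2 + 1.2^2 = 3.4
Result = (19.8800 + 0.0400i)/3.4

5.8471 + 0.0118i


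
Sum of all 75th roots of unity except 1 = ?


With w = e^(2*pi*i/75), all 75 of the 75th roots of unity w^0 = 1, w, ..., w^(74) sum to 0: 1 + w + ... + w^(74) = (1 - w^75)/(1 - w) = 0 since w^75 = 1, w ≠ 1.
Removing the root 1: w + w^2 + ... + w^(74) = 0 - 1 = -1

Sum = -1


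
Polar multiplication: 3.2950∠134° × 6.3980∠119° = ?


r = 3.2950 * 6.3980 = 21.0814
theta = 134° + 119° = 253° = 253° (mod 360)

21.0814 cis(253°)


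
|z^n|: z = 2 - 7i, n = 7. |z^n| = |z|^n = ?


|z| = sqrt(4+49) = sqrt(53) = 7.2801
|z^7| = |z|^7 = (sqrt(53))^7 = 53^3 * sqrt(53) = 148877*sqrt(53)

|z^7| = 148877*sqrt(53) ≈ 1083840.9200


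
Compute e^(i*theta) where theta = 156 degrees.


cos(156°) = -0.9135
sin(156°) = 0.4067

e^(i*156°) = -0.9135 + 0.4067i


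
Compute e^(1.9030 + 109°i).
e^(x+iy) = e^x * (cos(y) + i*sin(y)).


e^1.9030 = 6.7060
cos(109°) = -0.32557
sin(109°) = 0.9455186
Real = 6.7060*(-0.32557) = -2.1833
Imag = 6.7060*0.9455186 = 6.3406

-2.1833 + 6.3406i


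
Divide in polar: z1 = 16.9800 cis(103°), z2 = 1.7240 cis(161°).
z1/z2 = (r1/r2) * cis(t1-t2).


r = 16.9800 / 1.7240 = 9.8492
theta = 103° - 161° = -58° = 302° (mod 360)

9.8492 cis(302°)


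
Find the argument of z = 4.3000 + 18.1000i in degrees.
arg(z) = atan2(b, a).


Re = 4.3, Im = 18.1
arg = atan2(18.1, 4.3) = 76.6360 degrees

arg(z) = 76.6360 degrees


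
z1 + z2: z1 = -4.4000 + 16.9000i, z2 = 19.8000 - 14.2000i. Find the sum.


Real: -4.4 + 19.8 = 15.4
Imag: 16.9 - 14.2 = 2.7

15.4000 + 2.7000i


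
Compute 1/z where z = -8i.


|z|^2 = 0+64 = 64
1/z = (0 + 8i)/64

1/z = 0 + 0.1250i


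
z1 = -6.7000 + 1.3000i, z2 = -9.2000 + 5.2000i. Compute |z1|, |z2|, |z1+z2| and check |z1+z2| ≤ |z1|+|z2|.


|z1| = sqrt((-6.7)^2 + 1.3^2) = sqrt(46.58) = 6.8250
|z2| = sqrt((-9.2)^2 + 5.2^2) = sqrt(111.68) = 10.5679
z1+z2 = -15.9000 + 6.5000i
|z1+z2| = sqrt(295.06) = 17.1773
|z1|+|z2| = 6.8250 + 10.5679 = 17.3929

|z1+z2| = 17.1773 ≤ |z1|+|z2| = 17.3929 (verified)


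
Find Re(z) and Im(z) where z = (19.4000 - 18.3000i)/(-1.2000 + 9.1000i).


Multiply by conjugate: (19.4000 - 18.3000i)(-1.2000 - 9.1000i) / ((-1.2)^2 + 9.1^2)
Numerator real = 19.4*(-1.2) - (18.3)*9.1 = -189.81
Numerator imag = -18.3*(-1.2) - 19.4*9.1 = -154.58
Denominator = 84.25
Re(z) = -189.81/84.25 = -2.2529
Im(z) = -154.58/84.25 = -1.8348

Re(z) = -2.2529, Im(z) = -1.8348


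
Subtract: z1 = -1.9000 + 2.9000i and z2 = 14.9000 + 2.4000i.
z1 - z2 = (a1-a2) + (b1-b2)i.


Real: -1.9 - 14.9 = -16.8
Imag: 2.9 - 2.4 = 0.5

-16.8000 + 0.5000i


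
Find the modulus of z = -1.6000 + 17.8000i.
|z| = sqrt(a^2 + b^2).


|z| = sqrt((-1.6)^2 + 17.8^2) = sqrt(2.56 + 316.84) = sqrt(319.4) = 17.8718

|z| = 17.8718


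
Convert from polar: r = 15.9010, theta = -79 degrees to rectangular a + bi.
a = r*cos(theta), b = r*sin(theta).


a = 15.9010*cos(-79°) = 15.9010*0.19081 = 3.0341
b = 15.9010*sin(-79°) = 15.9010*(-0.98163) = -15.6089

3.0341 - 15.6089i


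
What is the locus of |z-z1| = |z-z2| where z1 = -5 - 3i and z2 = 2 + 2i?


Equal distances means the locus is the perpendicular bisector of z1 and z2.
Midpoint = ((-5+2)/2, (-3+2)/2) = (-1.5000, -0.5000)

Perpendicular bisector through (-1.5000, -0.5000)


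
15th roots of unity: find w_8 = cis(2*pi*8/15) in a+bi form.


Angle = 360*8/15 = 192°
a = cos(192°) = -0.9781
b = sin(192°) = -0.2079

-0.9781 - 0.2079i


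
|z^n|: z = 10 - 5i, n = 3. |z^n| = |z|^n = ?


|z| = sqrt(100+25) = sqrt(125) = 11.1803
|z^3| = |z|^3 = (sqrt(125))^3 = 125*sqrt(125)

|z^3| = 125*sqrt(125) ≈ 1397.5425


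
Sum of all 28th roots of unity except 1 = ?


With w = e^(2*pi*i/28), all 28 of the 28th roots of unity w^0 = 1, w, ..., w^(27) sum to 0: 1 + w + ... + w^(27) = (1 - w^28)/(1 - w) = 0 since w^28 = 1, w ≠ 1.
Removing the root 1: w + w^2 + ... + w^(27) = 0 - 1 = -1

Sum = -1


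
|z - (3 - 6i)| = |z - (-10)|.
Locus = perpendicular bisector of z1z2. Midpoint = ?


Equal distances means the locus is the perpendicular bisector of z1 and z2.
Midpoint = ((3+(-10))/2, (-6+0)/2) = (-3.5000, -3.0000)

Perpendicular bisector through (-3.5000, -3.0000)


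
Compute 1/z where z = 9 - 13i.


|z|^2 = 81+169 = 250
1/z = (9 + 13i)/250

1/z = 0.0360 + 0.0520i


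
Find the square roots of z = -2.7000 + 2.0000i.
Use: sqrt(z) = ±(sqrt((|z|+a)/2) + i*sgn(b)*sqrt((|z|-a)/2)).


|z| = sqrt(7.29+4) = 3.3601
sqrt((|z|+a)/2) = sqrt((3.3601+(-2.7))/2) = sqrt(0.3300) = 0.5745
sqrt((|z|-a)/2) = sqrt((3.3601-(-2.7))/2) = sqrt(3.0300) = 1.7407

±(0.5745 + 1.7407i) i.e. 0.5745 + 1.7407i and -0.5745 - 1.7407i


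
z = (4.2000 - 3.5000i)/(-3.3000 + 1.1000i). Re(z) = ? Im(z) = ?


Multiply by conjugate: (4.2000 - 3.5000i)(-3.3000 - 1.1000i) / ((-3.3)^2 + 1.1^2)
Numerator real = 4.2*(-3.3) - (3.5)*1.1 = -17.71
Numerator imag = -3.5*(-3.3) - 4.2*1.1 = 6.93
Denominator = 12.1
Re(z) = -17.71/12.1 = -1.4636
Im(z) = 6.93/12.1 = 0.5727

Re(z) = -1.4636, Im(z) = 0.5727


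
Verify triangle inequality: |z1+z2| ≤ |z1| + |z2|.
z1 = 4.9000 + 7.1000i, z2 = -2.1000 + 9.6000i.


|z1| = sqrt(4.9^2 + 7.1^2) = sqrt(74.42) = 8.6267
|z2| = sqrt((-2.1)^2 + 9.6^2) = sqrt(96.57) = 9.8270
z1+z2 = 2.8000 + 16.7000i
|z1+z2| = sqrt(286.73) = 16.9331
|z1|+|z2| = 8.6267 + 9.8270 = 18.4537

|z1+z2| = 16.9331 ≤ |z1|+|z2| = 18.4537 (verified)


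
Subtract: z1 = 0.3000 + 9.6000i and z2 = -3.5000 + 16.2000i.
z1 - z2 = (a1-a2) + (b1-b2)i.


Real: 0.3 + 3.5 = 3.8
Imag: 9.6 - 16.2 = -6.6

3.8000 - 6.6000i


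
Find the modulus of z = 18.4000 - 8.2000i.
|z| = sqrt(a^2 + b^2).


|z| = sqrt(18.4^2 + (-8.2)^2) = sqrt(338.56 + 67.24) = sqrt(405.8) = 20.1445

|z| = 20.1445


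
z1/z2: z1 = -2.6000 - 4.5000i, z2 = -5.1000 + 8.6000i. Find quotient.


Conjugate of z2 = -5.1000 - 8.6000i
Numerator: (-2.6000 - 4.5000i)(-5.1000 - 8.6000i) = -25.4400 + 45.3100i
Denominator: (-5.1)^2 + 8.6^2 = 99.97
Result = (-25.4400 + 45.3100i)/99.97

-0.2545 + 0.4532i


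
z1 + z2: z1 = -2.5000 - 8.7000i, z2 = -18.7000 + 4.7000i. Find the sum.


Real: -2.5 - 18.7 = -21.2
Imag: -8.7 + 4.7 = -4

-21.2000 - 4.0000i


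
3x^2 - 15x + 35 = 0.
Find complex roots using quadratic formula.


disc = (-15)^2 - 4*3*35 = 225 - 420 = -195
sqrt(|disc|) = sqrt(195) = 13.9642
Real part = 15/(2*3) = 2.5000
Imag part = 13.9642/(2*3) = 2.3274

2.5000 ± 2.3274i


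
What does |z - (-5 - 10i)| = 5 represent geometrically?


|z - z0| = r is a circle with center z0 and radius r.
Center = (-5, -10), radius = 5

Circle with center (-5, -10) and radius 5


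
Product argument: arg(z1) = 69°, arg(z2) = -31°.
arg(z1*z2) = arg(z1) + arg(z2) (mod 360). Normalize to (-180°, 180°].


arg(z1*z2) = 69° - 31° = 38°
Normalized to (-180°, 180°]: 38°

38°


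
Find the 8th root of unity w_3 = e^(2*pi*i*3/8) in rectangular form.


Angle = 360*3/8 = 135°
a = cos(135°) = -0.7071
b = sin(135°) = 0.7071

-0.7071 + 0.7071i


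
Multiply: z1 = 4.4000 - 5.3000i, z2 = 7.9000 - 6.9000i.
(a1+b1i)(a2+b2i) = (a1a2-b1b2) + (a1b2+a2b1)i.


Real = 4.4*7.9 - (-5.3)*(-6.9) = 34.76 - 36.57 = -1.81
Imag = 4.4*(-6.9) + 7.9*(-5.3) = -30.36 - (41.87) = -72.23

-1.8100 - 72.2300i


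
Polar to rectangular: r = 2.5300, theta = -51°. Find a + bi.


a = 2.5300*cos(-51°) = 2.5300*0.62932 = 1.5922
b = 2.5300*sin(-51°) = 2.5300*(-0.77715) = -1.9662

1.5922 - 1.9662i


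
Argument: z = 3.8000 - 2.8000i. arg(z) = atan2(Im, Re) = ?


Re = 3.8, Im = -2.8
arg = atan2(-2.8, 3.8) = -36.3844 degrees

arg(z) = -36.3844 degrees


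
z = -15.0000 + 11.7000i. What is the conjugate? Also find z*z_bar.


z_bar = -15.0000 - 11.7000i
z*z_bar = (-15)^2 + 11.7^2 = 225 + 136.89 = 361.89

z_bar = -15.0000 - 11.7000i, z*z_bar = 361.89


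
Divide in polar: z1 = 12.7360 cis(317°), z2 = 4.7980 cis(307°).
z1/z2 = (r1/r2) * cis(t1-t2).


r = 12.7360 / 4.7980 = 2.6544
theta = 317° - 307° = 10° = 10° (mod 360)

2.6544 cis(10°)


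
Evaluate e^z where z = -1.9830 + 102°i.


e^-1.9830 = 0.13766
cos(102°) = -0.2079
sin(102°) = 0.9781
Real = 0.13766*(-0.2079) = -0.0286
Imag = 0.13766*0.9781 = 0.1346

-0.0286 + 0.1346i


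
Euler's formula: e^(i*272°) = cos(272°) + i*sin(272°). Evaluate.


cos(272°) = 0.0349
sin(272°) = -0.9994

e^(i*272°) = 0.0349 - 0.9994i


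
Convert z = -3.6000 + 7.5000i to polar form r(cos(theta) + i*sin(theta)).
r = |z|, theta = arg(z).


r = sqrt(12.96+56.25) = sqrt(69.21) = 8.3193
theta = atan2(7.5, -3.6) = 115.6410 degrees

r = 8.3193, theta = 115.6410 degrees


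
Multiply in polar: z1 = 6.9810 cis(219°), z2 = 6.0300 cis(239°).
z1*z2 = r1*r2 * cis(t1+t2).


r = 6.9810 * 6.0300 = 42.0954
theta = 219° + 239° = 458° = 98° (mod 360)

42.0954 cis(98°)


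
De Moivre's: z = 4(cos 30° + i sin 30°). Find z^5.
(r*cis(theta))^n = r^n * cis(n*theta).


r^5 = 4^5 = 1024
n*theta = 5*30° = 150° = 150° (mod 360)
a = 1024*cos(150°) = -886.8100
b = 1024*sin(150°) = 512.0000

1024 cis(150°) = -886.8100 + 512.0000i


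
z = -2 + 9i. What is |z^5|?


|z| = sqrt(4+81) = sqrt(85) = 9.2195
|z^5| = |z|^5 = (sqrt(85))^5 = 85^2 * sqrt(85) = 7225*sqrt(85)

|z^5| = 7225*sqrt(85) ≈ 66611.2087


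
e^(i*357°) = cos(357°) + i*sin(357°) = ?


cos(357°) = 0.9986
sin(357°) = -0.0523

e^(i*357°) = 0.9986 - 0.0523i


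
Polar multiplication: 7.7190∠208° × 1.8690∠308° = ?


r = 7.7190 * 1.8690 = 14.4268
theta = 208° + 308° = 516° = 156° (mod 360)

14.4268 cis(156°)


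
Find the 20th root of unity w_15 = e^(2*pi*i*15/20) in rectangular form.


Angle = 360*15/20 = 270°
a = cos(270°) = 0
b = sin(270°) = -1.0000

0 - 1.0000i


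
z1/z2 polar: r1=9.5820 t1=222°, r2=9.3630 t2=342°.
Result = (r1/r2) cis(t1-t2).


r = 9.5820 / 9.3630 = 1.0234
theta = 222° - 342° = -120° = 240° (mod 360)

1.0234 cis(240°)


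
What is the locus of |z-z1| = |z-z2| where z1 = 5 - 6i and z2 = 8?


Equal distances means the locus is the perpendicular bisector of z1 and z2.
Midpoint = ((5+8)/2, (-6+0)/2) = (6.5000, -3.0000)

Perpendicular bisector through (6.5000, -3.0000)


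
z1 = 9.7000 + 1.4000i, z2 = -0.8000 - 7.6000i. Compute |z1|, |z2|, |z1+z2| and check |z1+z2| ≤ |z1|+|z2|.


|z1| = sqrt(9.7^2 + 1.4^2) = sqrt(96.05) = 9.8005
|z2| = sqrt((-0.8)^2 + (-7.6)^2) = sqrt(58.4) = 7.6420
z1+z2 = 8.9000 - 6.2000i
|z1+z2| = sqrt(117.65) = 10.8467
|z1|+|z2| = 9.8005 + 7.6420 = 17.4425

|z1+z2| = 10.8467 ≤ |z1|+|z2| = 17.4425 (verified)


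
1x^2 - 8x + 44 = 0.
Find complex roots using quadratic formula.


disc = (-8)^2 - 4*1*44 = 64 - 176 = -112
sqrt(|disc|) = sqrt(112) = 10.5830
Real part = 8/(2*1) = 4.0000
Imag part = 10.5830/(2*1) = 5.2915

4.0000 ± 5.2915i


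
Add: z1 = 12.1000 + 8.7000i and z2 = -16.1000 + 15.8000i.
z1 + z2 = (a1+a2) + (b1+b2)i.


Real: 12.1 - 16.1 = -4
Imag: 8.7 + 15.8 = 24.5

-4.0000 + 24.5000i


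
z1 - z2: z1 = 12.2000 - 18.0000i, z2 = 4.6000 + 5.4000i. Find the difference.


Real: 12.2 - 4.6 = 7.6
Imag: -18 - 5.4 = -23.4

7.6000 - 23.4000i


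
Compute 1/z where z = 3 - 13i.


|z|^2 = 9+169 = 178
1/z = (3 + 13i)/178

1/z = 0.0169 + 0.0730i


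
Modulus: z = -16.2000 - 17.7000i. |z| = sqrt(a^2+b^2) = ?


|z| = sqrt((-16.2)^2 + (-17.7)^2) = sqrt(262.44 + 313.29) = sqrt(575.73) = 23.9944

|z| = 23.9944


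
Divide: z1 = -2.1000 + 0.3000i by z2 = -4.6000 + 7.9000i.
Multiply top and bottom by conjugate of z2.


Conjugate of z2 = -4.6000 - 7.9000i
Numerator: (-2.1000 + 0.3000i)(-4.6000 - 7.9000i) = 12.0300 + 15.2100i
Denominator: (-4.6)^2 + 7.9^2 = 83.57
Result = (12.0300 + 15.2100i)/83.57

0.1440 + 0.1820i


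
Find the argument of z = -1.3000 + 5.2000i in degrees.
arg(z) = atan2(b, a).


Re = -1.3, Im = 5.2
arg = atan2(5.2, -1.3) = 104.0362 degrees

arg(z) = 104.0362 degrees


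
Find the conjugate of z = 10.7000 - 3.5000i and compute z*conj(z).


z_bar = 10.7000 + 3.5000i
z*z_bar = 10.7^2 + (-3.5)^2 = 114.49 + 12.25 = 126.74

z_bar = 10.7000 + 3.5000i, z*z_bar = 126.74


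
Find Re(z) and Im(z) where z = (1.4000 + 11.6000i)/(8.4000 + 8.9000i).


Multiply by conjugate: (1.4000 + 11.6000i)(8.4000 - 8.9000i) / (8.4^2 + 8.9^2)
Numerator real = 1.4*8.4 + 11.6*8.9 = 115
Numerator imag = 11.6*8.4 - 1.4*8.9 = 84.98
Denominator = 149.77
Re(z) = 115/149.77 = 0.7678
Im(z) = 84.98/149.77 = 0.5674

Re(z) = 0.7678, Im(z) = 0.5674


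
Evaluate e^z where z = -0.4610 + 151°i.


e^-0.4610 = 0.63065
cos(151°) = -0.8746
sin(151°) = 0.4848
Real = 0.63065*(-0.8746) = -0.5516
Imag = 0.63065*0.4848 = 0.3057

-0.5516 + 0.3057i


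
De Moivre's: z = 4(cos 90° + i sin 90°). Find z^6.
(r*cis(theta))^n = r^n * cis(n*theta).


r^6 = 4^6 = 4096
n*theta = 6*90° = 540° = 180° (mod 360)
a = 4096*cos(180°) = -4096.0000
b = 4096*sin(180°) = 0

4096 cis(180°) = -4096.0000 + 0i


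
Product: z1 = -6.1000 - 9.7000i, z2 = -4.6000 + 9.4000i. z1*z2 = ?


Real = -6.1*(-4.6) - (-9.7)*9.4 = 28.06 - (-91.18) = 119.24
Imag = -6.1*9.4 - (4.6)*(-9.7) = -57.34 + 44.62 = -12.72

119.2400 - 12.7200i


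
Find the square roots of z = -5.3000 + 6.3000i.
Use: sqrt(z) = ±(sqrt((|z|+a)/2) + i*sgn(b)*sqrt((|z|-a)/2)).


|z| = sqrt(28.09+39.69) = 8.2329
sqrt((|z|+a)/2) = sqrt((8.2329+(-5.3))/2) = sqrt(1.4664) = 1.2110
sqrt((|z|-a)/2) = sqrt((8.2329-(-5.3))/2) = sqrt(6.7664) = 2.6012

±(1.2110 + 2.6012i) i.e. 1.2110 + 2.6012i and -1.2110 - 2.6012i


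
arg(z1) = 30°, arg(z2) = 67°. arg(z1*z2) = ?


arg(z1*z2) = 30° + 67° = 97°
Normalized to (-180°, 180°]: 97°

97°


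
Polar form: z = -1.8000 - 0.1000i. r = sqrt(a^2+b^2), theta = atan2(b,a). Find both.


r = sqrt(3.24+0.01) = sqrt(3.25) = 1.8028
theta = atan2(-0.1, -1.8) = -176.8202 degrees

r = 1.8028, theta = -176.8202 degrees


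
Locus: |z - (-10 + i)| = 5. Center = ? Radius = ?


|z - z0| = r is a circle with center z0 and radius r.
Center = (-10, 1), radius = 5

Circle with center (-10, 1) and radius 5


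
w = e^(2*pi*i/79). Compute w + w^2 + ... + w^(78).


With w = e^(2*pi*i/79), all 79 of the 79th roots of unity w^0 = 1, w, ..., w^(78) sum to 0: 1 + w + ... + w^(78) = (1 - w^79)/(1 - w) = 0 since w^79 = 1, w ≠ 1.
Removing the root 1: w + w^2 + ... + w^(78) = 0 - 1 = -1

Sum = -1


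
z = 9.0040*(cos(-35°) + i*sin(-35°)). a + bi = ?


a = 9.0040*cos(-35°) = 9.0040*0.81915 = 7.3756
b = 9.0040*sin(-35°) = 9.0040*(-0.57358) = -5.1645

7.3756 - 5.1645i


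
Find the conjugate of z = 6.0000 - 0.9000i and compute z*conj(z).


z_bar = 6.0000 + 0.9000i
z*z_bar = 6^2 + (-0.9)^2 = 36 + 0.81 = 36.81

z_bar = 6.0000 + 0.9000i, z*z_bar = 36.81


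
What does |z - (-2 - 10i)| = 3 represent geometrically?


|z - z0| = r is a circle with center z0 and radius r.
Center = (-2, -10), radius = 3

Circle with center (-2, -10) and radius 3


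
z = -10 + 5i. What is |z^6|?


|z| = sqrt(100+25) = sqrt(125) = 11.1803
|z^6| = |z|^6 = (sqrt(125))^6 = 125^3 = 1953125

|z^6| = 1953125


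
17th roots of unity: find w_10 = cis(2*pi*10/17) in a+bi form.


Angle = 360*10/17 = 211.7647°
a = cos(211.7647°) = -0.8502
b = sin(211.7647°) = -0.5264

-0.8502 - 0.5264i


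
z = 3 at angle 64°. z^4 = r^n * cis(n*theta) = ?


r^4 = 3^4 = 81
n*theta = 4*64° = 256° = 256° (mod 360)
a = 81*cos(256°) = -19.5957
b = 81*sin(256°) = -78.5940

81 cis(256°) = -19.5957 - 78.5940i


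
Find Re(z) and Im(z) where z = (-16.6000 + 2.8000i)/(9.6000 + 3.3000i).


Multiply by conjugate: (-16.6000 + 2.8000i)(9.6000 - 3.3000i) / (9.6^2 + 3.3^2)
Numerator real = -16.6*9.6 + 2.8*3.3 = -150.12
Numerator imag = 2.8*9.6 - (-16.6)*3.3 = 81.66
Denominator = 103.05
Re(z) = -150.12/103.05 = -1.4568
Im(z) = 81.66/103.05 = 0.7924

Re(z) = -1.4568, Im(z) = 0.7924


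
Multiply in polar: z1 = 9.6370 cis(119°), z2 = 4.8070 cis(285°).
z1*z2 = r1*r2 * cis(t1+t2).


r = 9.6370 * 4.8070 = 46.3251
theta = 119° + 285° = 404° = 44° (mod 360)

46.3251 cis(44°)


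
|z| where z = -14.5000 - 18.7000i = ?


|z| = sqrt((-14.5)^2 + (-18.7)^2) = sqrt(210.25 + 349.69) = sqrt(559.94) = 23.6631

|z| = 23.6631


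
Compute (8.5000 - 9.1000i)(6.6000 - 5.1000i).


Real = 8.5*6.6 - (-9.1)*(-5.1) = 56.1 - 46.41 = 9.69
Imag = 8.5*(-5.1) + 6.6*(-9.1) = -43.35 - (60.06) = -103.41

9.6900 - 103.4100i


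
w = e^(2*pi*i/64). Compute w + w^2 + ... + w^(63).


With w = e^(2*pi*i/64), all 64 of the 64th roots of unity w^0 = 1, w, ..., w^(63) sum to 0: 1 + w + ... + w^(63) = (1 - w^64)/(1 - w) = 0 since w^64 = 1, w ≠ 1.
Removing the root 1: w + w^2 + ... + w^(63) = 0 - 1 = -1

Sum = -1


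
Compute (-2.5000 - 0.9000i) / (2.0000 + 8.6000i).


Conjugate of z2 = 2.0000 - 8.6000i
Numerator: (-2.5000 - 0.9000i)(2.0000 - 8.6000i) = -12.7400 + 19.7000i
Denominator: 2^2 + 8.6^2 = 77.96
Result = (-12.7400 + 19.7000i)/77.96

-0.1634 + 0.2527i


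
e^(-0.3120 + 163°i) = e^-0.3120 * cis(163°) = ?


e^-0.3120 = 0.7320
cos(163°) = -0.9563
sin(163°) = 0.2924
Real = 0.7320*(-0.9563) = -0.7000
Imag = 0.7320*0.2924 = 0.2140

-0.7000 + 0.2140i


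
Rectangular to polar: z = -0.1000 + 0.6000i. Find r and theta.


r = sqrt(0.01+0.36) = sqrt(0.37) = 0.6083
theta = atan2(0.6, -0.1) = 99.4623 degrees

r = 0.6083, theta = 99.4623 degrees


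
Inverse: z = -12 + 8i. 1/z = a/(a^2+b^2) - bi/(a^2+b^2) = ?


|z|^2 = 144+64 = 208
1/z = (-12 - 8i)/208

1/z = -0.0577 - 0.0385i


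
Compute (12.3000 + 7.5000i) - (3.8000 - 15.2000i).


Real: 12.3 - 3.8 = 8.5
Imag: 7.5 + 15.2 = 22.7

8.5000 + 22.7000i


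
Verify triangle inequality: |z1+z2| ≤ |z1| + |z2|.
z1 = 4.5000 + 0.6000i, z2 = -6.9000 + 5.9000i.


|z1| = sqrt(4.5^2 + 0.6^2) = sqrt(20.61) = 4.5398
|z2| = sqrt((-6.9)^2 + 5.9^2) = sqrt(82.42) = 9.0785
z1+z2 = -2.4000 + 6.5000i
|z1+z2| = sqrt(48.01) = 6.9289
|z1|+|z2| = 4.5398 + 9.0785 = 13.6183

|z1+z2| = 6.9289 ≤ |z1|+|z2| = 13.6183 (verified)


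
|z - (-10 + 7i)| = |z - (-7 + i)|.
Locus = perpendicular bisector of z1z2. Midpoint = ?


Equal distances means the locus is the perpendicular bisector of z1 and z2.
Midpoint = ((-10+(-7))/2, (7+1)/2) = (-8.5000, 4.0000)

Perpendicular bisector through (-8.5000, 4.0000)


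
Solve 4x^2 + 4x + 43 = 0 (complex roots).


disc = 4^2 - 4*4*43 = 16 - 688 = -672
sqrt(|disc|) = sqrt(672) = 25.9230
Real part = -4/(2*4) = -0.5000
Imag part = 25.9230/(2*4) = 3.2404

-0.5000 ± 3.2404i


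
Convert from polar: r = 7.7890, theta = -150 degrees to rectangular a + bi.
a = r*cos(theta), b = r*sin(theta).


a = 7.7890*cos(-150°) = 7.7890*(-0.86603) = -6.7455
b = 7.7890*sin(-150°) = 7.7890*(-0.5) = -3.8945

-6.7455 - 3.8945i


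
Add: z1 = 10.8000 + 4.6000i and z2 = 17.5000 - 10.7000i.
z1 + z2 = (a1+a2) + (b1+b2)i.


Real: 10.8 + 17.5 = 28.3
Imag: 4.6 - 10.7 = -6.1

28.3000 - 6.1000i


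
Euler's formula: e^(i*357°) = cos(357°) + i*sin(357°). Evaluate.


cos(357°) = 0.9986
sin(357°) = -0.0523

e^(i*357°) = 0.9986 - 0.0523i


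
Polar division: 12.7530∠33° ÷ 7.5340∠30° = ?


r = 12.7530 / 7.5340 = 1.6927
theta = 33° - 30° = 3° = 3° (mod 360)

1.6927 cis(3°)


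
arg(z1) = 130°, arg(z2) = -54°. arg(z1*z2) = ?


arg(z1*z2) = 130° - 54° = 76°
Normalized to (-180°, 180°]: 76°

76°


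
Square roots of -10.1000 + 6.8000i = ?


|z| = sqrt(102.01+46.24) = 12.1758
sqrt((|z|+a)/2) = sqrt((12.1758+(-10.1))/2) = sqrt(1.0379) = 1.0188
sqrt((|z|-a)/2) = sqrt((12.1758-(-10.1))/2) = sqrt(11.1379) = 3.3373

±(1.0188 + 3.3373i) i.e. 1.0188 + 3.3373i and -1.0188 - 3.3373i


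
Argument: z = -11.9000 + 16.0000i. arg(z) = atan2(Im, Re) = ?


Re = -11.9, Im = 16
arg = atan2(16, -11.9) = 126.6400 degrees

arg(z) = 126.6400 degrees


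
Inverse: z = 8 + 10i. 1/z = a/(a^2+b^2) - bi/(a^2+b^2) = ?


|z|^2 = 64+100 = 164
1/z = (8 - 10i)/164

1/z = 0.0488 - 0.0610i


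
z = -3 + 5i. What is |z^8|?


|z| = sqrt(9+25) = sqrt(34) = 5.8310
|z^8| = |z|^8 = (sqrt(34))^8 = 34^4 = 1336336

|z^8| = 1336336


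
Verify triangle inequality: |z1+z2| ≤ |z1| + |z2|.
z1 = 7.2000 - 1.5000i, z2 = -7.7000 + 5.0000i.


|z1| = sqrt(7.2^2 + (-1.5)^2) = sqrt(54.09) = 7.3546
|z2| = sqrt((-7.7)^2 + 5^2) = sqrt(84.29) = 9.1810
z1+z2 = -0.5000 + 3.5000i
|z1+z2| = sqrt(12.5) = 3.5355
|z1|+|z2| = 7.3546 + 9.1810 = 16.5356

|z1+z2| = 3.5355 ≤ |z1|+|z2| = 16.5356 (verified)


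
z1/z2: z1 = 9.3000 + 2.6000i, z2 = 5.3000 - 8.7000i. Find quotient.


Conjugate of z2 = 5.3000 + 8.7000i
Numerator: (9.3000 + 2.6000i)(5.3000 + 8.7000i) = 26.6700 + 94.6900i
Denominator: 5.3^2 + (-8.7)^2 = 103.78
Result = (26.6700 + 94.6900i)/103.78

0.2570 + 0.9124i


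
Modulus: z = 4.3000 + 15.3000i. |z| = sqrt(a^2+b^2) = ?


|z| = sqrt(4.3^2 + 15.3^2) = sqrt(18.49 + 234.09) = sqrt(252.58) = 15.8928

|z| = 15.8928


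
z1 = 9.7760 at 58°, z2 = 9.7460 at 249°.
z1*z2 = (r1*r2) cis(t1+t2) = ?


r = 9.7760 * 9.7460 = 95.2769
theta = 58° + 249° = 307° = 307° (mod 360)

95.2769 cis(307°)


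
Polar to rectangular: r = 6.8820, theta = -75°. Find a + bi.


a = 6.8820*cos(-75°) = 6.8820*0.25882 = 1.7812
b = 6.8820*sin(-75°) = 6.8820*(-0.96593) = -6.6475

1.7812 - 6.6475i


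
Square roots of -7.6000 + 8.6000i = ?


|z| = sqrt(57.76+73.96) = 11.4769
sqrt((|z|+a)/2) = sqrt((11.4769+(-7.6))/2) = sqrt(1.9385) = 1.3923
sqrt((|z|-a)/2) = sqrt((11.4769-(-7.6))/2) = sqrt(9.5385) = 3.0884

±(1.3923 + 3.0884i) i.e. 1.3923 + 3.0884i and -1.3923 - 3.0884i


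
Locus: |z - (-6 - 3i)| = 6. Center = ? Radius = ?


|z - z0| = r is a circle with center z0 and radius r.
Center = (-6, -3), radius = 6

Circle with center (-6, -3) and radius 6


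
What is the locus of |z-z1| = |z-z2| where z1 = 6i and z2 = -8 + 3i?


Equal distances means the locus is the perpendicular bisector of z1 and z2.
Midpoint = ((0+(-8))/2, (6+3)/2) = (-4.0000, 4.5000)

Perpendicular bisector through (-4.0000, 4.5000)


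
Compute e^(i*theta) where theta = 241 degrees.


cos(241°) = -0.4848
sin(241°) = -0.8746

e^(i*241°) = -0.4848 - 0.8746i


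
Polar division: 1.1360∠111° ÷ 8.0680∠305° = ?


r = 1.1360 / 8.0680 = 0.1408
theta = 111° - 305° = -194° = 166° (mod 360)

0.1408 cis(166°)


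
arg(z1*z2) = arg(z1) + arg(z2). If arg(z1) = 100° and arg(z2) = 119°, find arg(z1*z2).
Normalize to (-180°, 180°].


arg(z1*z2) = 100° + 119° = 219°
Normalized to (-180°, 180°]: -141°

-141°


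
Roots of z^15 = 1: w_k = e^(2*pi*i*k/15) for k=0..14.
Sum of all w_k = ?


The sum of all 15th roots of unity is 0.
Geometric series: (1 - w^15)/(1 - w) = (1-1)/(1-w) = 0 since w^15 = 1, w ≠ 1.
Alternatively: coefficient of z^14 in z^15 - 1 is 0.

0


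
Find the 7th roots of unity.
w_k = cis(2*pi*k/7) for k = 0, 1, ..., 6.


The 7th roots of unity are cis(360k/7°) for k=0..6
Angle step = 360/7 = 51.4286°
Primitive root: cis(51.4286°)
Primitive root = 0.6235 + 0.7818i

7 roots at angles: 0°, 51.4286°, 102.8571°, 154.2857°, 205.7143°, 257.1429°, 308.5714°


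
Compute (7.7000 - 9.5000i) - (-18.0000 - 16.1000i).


Real: 7.7 + 18 = 25.7
Imag: -9.5 + 16.1 = 6.6

25.7000 + 6.6000i


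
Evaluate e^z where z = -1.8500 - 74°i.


e^-1.8500 = 0.1572
cos(-74°) = 0.2756
sin(-74°) = -0.9613
Real = 0.1572*0.2756 = 0.0433
Imag = 0.1572*(-0.9613) = -0.1511

0.0433 - 0.1511i


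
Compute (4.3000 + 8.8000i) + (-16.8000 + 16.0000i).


Real: 4.3 - 16.8 = -12.5
Imag: 8.8 + 16 = 24.8

-12.5000 + 24.8000i


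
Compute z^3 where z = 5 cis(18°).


r^3 = 5^3 = 125
n*theta = 3*18° = 54° = 54° (mod 360)
a = 125*cos(54°) = 73.4732
b = 125*sin(54°) = 101.1271

125 cis(54°) = 73.4732 + 101.1271i


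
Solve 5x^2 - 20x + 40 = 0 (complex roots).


disc = (-20)^2 - 4*5*40 = 400 - 800 = -400
sqrt(|disc|) = sqrt(400) = 20.0000
Real part = 20/(2*5) = 2.0000
Imag part = 20.0000/(2*5) = 2.0000

2.0000 ± 2.0000i


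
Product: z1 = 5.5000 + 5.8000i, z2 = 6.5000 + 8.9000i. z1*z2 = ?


Real = 5.5*6.5 - 5.8*8.9 = 35.75 - 51.62 = -15.87
Imag = 5.5*8.9 + 6.5*5.8 = 48.95 + 37.7 = 86.65

-15.8700 + 86.6500i


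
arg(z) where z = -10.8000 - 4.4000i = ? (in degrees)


Re = -10.8, Im = -4.4
arg = atan2(-4.4, -10.8) = -157.8337 degrees

arg(z) = -157.8337 degrees


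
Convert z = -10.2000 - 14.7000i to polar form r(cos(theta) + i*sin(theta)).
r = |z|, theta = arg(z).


r = sqrt(104.04+216.09) = sqrt(320.13) = 17.8922
theta = atan2(-14.7, -10.2) = -124.7559 degrees

r = 17.8922, theta = -124.7559 degrees


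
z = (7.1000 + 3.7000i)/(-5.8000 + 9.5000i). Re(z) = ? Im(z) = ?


Multiply by conjugate: (7.1000 + 3.7000i)(-5.8000 - 9.5000i) / ((-5.8)^2 + 9.5^2)
Numerator real = 7.1*(-5.8) + 3.7*9.5 = -6.03
Numerator imag = 3.7*(-5.8) - 7.1*9.5 = -88.91
Denominator = 123.89
Re(z) = -6.03/123.89 = -0.0487
Im(z) = -88.91/123.89 = -0.7177

Re(z) = -0.0487, Im(z) = -0.7177


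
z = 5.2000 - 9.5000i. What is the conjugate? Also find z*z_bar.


z_bar = 5.2000 + 9.5000i
z*z_bar = 5.2^2 + (-9.5)^2 = 27.04 + 90.25 = 117.29

z_bar = 5.2000 + 9.5000i, z*z_bar = 117.29


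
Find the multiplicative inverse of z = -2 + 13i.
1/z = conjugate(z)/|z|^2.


|z|^2 = 4+169 = 173
1/z = (-2 - 13i)/173

1/z = -0.0116 - 0.0751i


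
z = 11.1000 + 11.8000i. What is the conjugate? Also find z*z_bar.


z_bar = 11.1000 - 11.8000i
z*z_bar = 11.1^2 + 11.8^2 = 123.21 + 139.24 = 262.45

z_bar = 11.1000 - 11.8000i, z*z_bar = 262.45


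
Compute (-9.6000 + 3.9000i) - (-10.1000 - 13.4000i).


Real: -9.6 + 10.1 = 0.5
Imag: 3.9 + 13.4 = 17.3

0.5000 + 17.3000i


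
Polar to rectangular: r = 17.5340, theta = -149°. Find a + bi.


a = 17.5340*cos(-149°) = 17.5340*(-0.85717) = -15.0296
b = 17.5340*sin(-149°) = 17.5340*(-0.51504) = -9.0307

-15.0296 - 9.0307i


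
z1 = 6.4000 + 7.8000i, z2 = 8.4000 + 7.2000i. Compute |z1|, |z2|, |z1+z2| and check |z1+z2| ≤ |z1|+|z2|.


|z1| = sqrt(6.4^2 + 7.8^2) = sqrt(101.8) = 10.0896
|z2| = sqrt(8.4^2 + 7.2^2) = sqrt(122.4) = 11.0635
z1+z2 = 14.8000 + 15.0000i
|z1+z2| = sqrt(444.04) = 21.0723
|z1|+|z2| = 10.0896 + 11.0635 = 21.1531

|z1+z2| = 21.0723 ≤ |z1|+|z2| = 21.1531 (verified)


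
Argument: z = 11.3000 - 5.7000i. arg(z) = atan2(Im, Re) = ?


Re = 11.3, Im = -5.7
arg = atan2(-5.7, 11.3) = -26.7675 degrees

arg(z) = -26.7675 degrees


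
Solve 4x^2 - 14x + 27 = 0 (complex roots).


disc = (-14)^2 - 4*4*27 = 196 - 432 = -236
sqrt(|disc|) = sqrt(236) = 15.3623
Real part = 14/(2*4) = 1.7500
Imag part = 15.3623/(2*4) = 1.9203

1.7500 ± 1.9203i


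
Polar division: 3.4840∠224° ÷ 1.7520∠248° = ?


r = 3.4840 / 1.7520 = 1.9886
theta = 224° - 248° = -24° = 336° (mod 360)

1.9886 cis(336°)


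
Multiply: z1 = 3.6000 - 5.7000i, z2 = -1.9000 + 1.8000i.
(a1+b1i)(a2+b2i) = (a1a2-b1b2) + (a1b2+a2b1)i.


Real = 3.6*(-1.9) - (-5.7)*1.8 = -6.84 - (-10.26) = 3.42
Imag = 3.6*1.8 - (1.9)*(-5.7) = 6.48 + 10.83 = 17.31

3.4200 + 17.3100i


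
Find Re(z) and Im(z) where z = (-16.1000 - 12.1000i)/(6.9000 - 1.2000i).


Multiply by conjugate: (-16.1000 - 12.1000i)(6.9000 + 1.2000i) / (6.9^2 + (-1.2)^2)
Numerator real = -16.1*6.9 - (12.1)*(-1.2) = -96.57
Numerator imag = -12.1*6.9 - (-16.1)*(-1.2) = -102.81
Denominator = 49.05
Re(z) = -96.57/49.05 = -1.9688
Im(z) = -102.81/49.05 = -2.0960

Re(z) = -1.9688, Im(z) = -2.0960


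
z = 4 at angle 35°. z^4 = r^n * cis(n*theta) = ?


r^4 = 4^4 = 256
n*theta = 4*35° = 140° = 140° (mod 360)
a = 256*cos(140°) = -196.1074
b = 256*sin(140°) = 164.5536

256 cis(140°) = -196.1074 + 164.5536i


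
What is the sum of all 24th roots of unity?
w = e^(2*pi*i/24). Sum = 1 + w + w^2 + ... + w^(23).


The sum of all 24th roots of unity is 0.
Geometric series: (1 - w^24)/(1 - w) = (1-1)/(1-w) = 0 since w^24 = 1, w ≠ 1.
Alternatively: coefficient of z^23 in z^24 - 1 is 0.

0


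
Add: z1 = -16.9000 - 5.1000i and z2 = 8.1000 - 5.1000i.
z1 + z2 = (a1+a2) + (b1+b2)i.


Real: -16.9 + 8.1 = -8.8
Imag: -5.1 - 5.1 = -10.2

-8.8000 - 10.2000i


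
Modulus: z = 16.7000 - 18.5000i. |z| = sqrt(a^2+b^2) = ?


|z| = sqrt(16.7^2 + (-18.5)^2) = sqrt(278.89 + 342.25) = sqrt(621.14) = 24.9227

|z| = 24.9227


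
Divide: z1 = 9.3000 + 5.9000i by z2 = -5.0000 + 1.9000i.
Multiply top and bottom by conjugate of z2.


Conjugate of z2 = -5.0000 - 1.9000i
Numerator: (9.3000 + 5.9000i)(-5.0000 - 1.9000i) = -35.2900 - 47.1700i
Denominator: (-5)^2 + 1.9^2 = 28.61
Result = (-35.2900 - 47.1700i)/28.61

-1.2335 - 1.6487i


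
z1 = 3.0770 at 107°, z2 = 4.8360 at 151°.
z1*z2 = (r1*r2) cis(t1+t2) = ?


r = 3.0770 * 4.8360 = 14.8804
theta = 107° + 151° = 258° = 258° (mod 360)

14.8804 cis(258°)


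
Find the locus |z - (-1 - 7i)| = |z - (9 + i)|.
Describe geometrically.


Equal distances means the locus is the perpendicular bisector of z1 and z2.
Midpoint = ((-1+9)/2, (-7+1)/2) = (4.0000, -3.0000)

Perpendicular bisector through (4.0000, -3.0000)


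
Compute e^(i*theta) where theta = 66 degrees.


cos(66°) = 0.4067
sin(66°) = 0.9135

e^(i*66°) = 0.4067 + 0.9135i


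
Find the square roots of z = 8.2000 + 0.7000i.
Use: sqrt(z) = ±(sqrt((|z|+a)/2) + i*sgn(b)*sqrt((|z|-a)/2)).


|z| = sqrt(67.24+0.49) = 8.2298
sqrt((|z|+a)/2) = sqrt((8.2298+8.2)/2) = sqrt(8.2149) = 2.8662
sqrt((|z|-a)/2) = sqrt((8.2298-8.2)/2) = sqrt(0.0149) = 0.1221

±(2.8662 + 0.1221i) i.e. 2.8662 + 0.1221i and -2.8662 - 0.1221i


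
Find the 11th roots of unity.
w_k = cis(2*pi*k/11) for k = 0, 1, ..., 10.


The 11th roots of unity are cis(360k/11°) for k=0..10
Angle step = 360/11 = 32.7273°
Primitive root: cis(32.7273°)
Primitive root = 0.8413 + 0.5406i

11 roots at angles: 0°, 32.7273°, 65.4545°, 98.1818°, 130.9091°, 163.6364°, 196.3636°, 229.0909°, 261.8182°, 294.5455°, 327.2727°


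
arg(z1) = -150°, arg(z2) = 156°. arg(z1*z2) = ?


arg(z1*z2) = -150° + 156° = 6°
Normalized to (-180°, 180°]: 6°

6°


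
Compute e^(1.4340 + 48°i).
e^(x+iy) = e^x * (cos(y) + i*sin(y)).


e^1.4340 = 4.1954
cos(48°) = 0.66913
sin(48°) = 0.74314
Real = 4.1954*0.66913 = 2.8073
Imag = 4.1954*0.74314 = 3.1178

2.8073 + 3.1178i


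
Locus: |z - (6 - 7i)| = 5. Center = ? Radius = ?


|z - z0| = r is a circle with center z0 and radius r.
Center = (6, -7), radius = 5

Circle with center (6, -7) and radius 5


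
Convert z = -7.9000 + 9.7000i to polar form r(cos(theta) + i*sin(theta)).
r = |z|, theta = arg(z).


r = sqrt(62.41+94.09) = sqrt(156.5) = 12.5100
theta = atan2(9.7, -7.9) = 129.1605 degrees

r = 12.5100, theta = 129.1605 degrees


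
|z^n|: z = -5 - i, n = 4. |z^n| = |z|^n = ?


|z| = sqrt(25+1) = sqrt(26) = 5.0990
|z^4| = |z|^4 = (sqrt(26))^4 = 26^2 = 676

|z^4| = 676


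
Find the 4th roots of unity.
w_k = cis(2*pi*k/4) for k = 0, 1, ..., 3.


The 4th roots of unity are cis(360k/4°) for k=0..3
Angle step = 360/4 = 90°
Primitive root: cis(90°)
Primitive root = 0 + 1.0000i

4 roots at angles: 0°, 90°, 180°, 270°


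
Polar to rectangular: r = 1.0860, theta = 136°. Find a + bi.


a = 1.0860*cos(136°) = 1.0860*(-0.7193) = -0.7812
b = 1.0860*sin(136°) = 1.0860*0.6947 = 0.7544

-0.7812 + 0.7544i


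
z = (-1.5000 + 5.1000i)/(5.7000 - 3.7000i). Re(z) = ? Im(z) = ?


Multiply by conjugate: (-1.5000 + 5.1000i)(5.7000 + 3.7000i) / (5.7^2 + (-3.7)^2)
Numerator real = -1.5*5.7 + 5.1*(-3.7) = -27.42
Numerator imag = 5.1*5.7 - (-1.5)*(-3.7) = 23.52
Denominator = 46.18
Re(z) = -27.42/46.18 = -0.5938
Im(z) = 23.52/46.18 = 0.5093

Re(z) = -0.5938, Im(z) = 0.5093


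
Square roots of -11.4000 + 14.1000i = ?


|z| = sqrt(129.96+198.81) = 18.1320
sqrt((|z|+a)/2) = sqrt((18.1320+(-11.4))/2) = sqrt(3.3660) = 1.8347
sqrt((|z|-a)/2) = sqrt((18.1320-(-11.4))/2) = sqrt(14.7660) = 3.8427

±(1.8347 + 3.8427i) i.e. 1.8347 + 3.8427i and -1.8347 - 3.8427i


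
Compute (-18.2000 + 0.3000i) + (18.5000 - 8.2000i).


Real: -18.2 + 18.5 = 0.3
Imag: 0.3 - 8.2 = -7.9

0.3000 - 7.9000i


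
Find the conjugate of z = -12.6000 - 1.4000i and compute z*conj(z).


z_bar = -12.6000 + 1.4000i
z*z_bar = (-12.6)^2 + (-1.4)^2 = 158.76 + 1.96 = 160.72

z_bar = -12.6000 + 1.4000i, z*z_bar = 160.72


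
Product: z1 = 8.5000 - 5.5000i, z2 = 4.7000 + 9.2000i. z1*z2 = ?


Real = 8.5*4.7 - (-5.5)*9.2 = 39.95 - (-50.6) = 90.55
Imag = 8.5*9.2 + 4.7*(-5.5) = 78.2 - (25.85) = 52.35

90.5500 + 52.3500i


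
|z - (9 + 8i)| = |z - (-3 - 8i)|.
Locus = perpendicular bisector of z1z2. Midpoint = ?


Equal distances means the locus is the perpendicular bisector of z1 and z2.
Midpoint = ((9+(-3))/2, (8+(-8))/2) = (3.0000, 0)

Perpendicular bisector through (3.0000, 0)


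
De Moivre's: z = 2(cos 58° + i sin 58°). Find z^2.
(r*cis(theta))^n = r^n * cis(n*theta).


r^2 = 2^2 = 4
n*theta = 2*58° = 116° = 116° (mod 360)
a = 4*cos(116°) = -1.7535
b = 4*sin(116°) = 3.5952

4 cis(116°) = -1.7535 + 3.5952i


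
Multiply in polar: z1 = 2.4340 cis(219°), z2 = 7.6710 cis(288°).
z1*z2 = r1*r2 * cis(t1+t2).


r = 2.4340 * 7.6710 = 18.6712
theta = 219° + 288° = 507° = 147° (mod 360)

18.6712 cis(147°)


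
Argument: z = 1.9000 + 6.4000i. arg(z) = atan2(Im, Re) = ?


Re = 1.9, Im = 6.4
arg = atan2(6.4, 1.9) = 73.4652 degrees

arg(z) = 73.4652 degrees


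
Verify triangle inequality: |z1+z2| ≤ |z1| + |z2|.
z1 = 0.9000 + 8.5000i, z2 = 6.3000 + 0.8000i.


|z1| = sqrt(0.9^2 + 8.5^2) = sqrt(73.06) = 8.5475
|z2| = sqrt(6.3^2 + 0.8^2) = sqrt(40.33) = 6.3506
z1+z2 = 7.2000 + 9.3000i
|z1+z2| = sqrt(138.33) = 11.7614
|z1|+|z2| = 8.5475 + 6.3506 = 14.8981

|z1+z2| = 11.7614 ≤ |z1|+|z2| = 14.8981 (verified)


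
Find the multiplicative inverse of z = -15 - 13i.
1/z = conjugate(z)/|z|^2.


|z|^2 = 225+169 = 394
1/z = (-15 + 13i)/394

1/z = -0.0381 + 0.0330i


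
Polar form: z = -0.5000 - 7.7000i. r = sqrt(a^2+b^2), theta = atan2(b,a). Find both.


r = sqrt(0.25+59.29) = sqrt(59.54) = 7.7162
theta = atan2(-7.7, -0.5) = -93.7153 degrees

r = 7.7162, theta = -93.7153 degrees
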